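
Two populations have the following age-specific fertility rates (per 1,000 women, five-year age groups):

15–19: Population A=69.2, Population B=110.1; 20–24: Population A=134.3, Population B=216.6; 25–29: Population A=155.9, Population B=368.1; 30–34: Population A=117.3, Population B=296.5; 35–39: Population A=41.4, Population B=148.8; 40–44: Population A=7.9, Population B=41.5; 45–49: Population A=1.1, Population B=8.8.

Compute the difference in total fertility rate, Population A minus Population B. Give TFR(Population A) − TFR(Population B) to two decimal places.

Population A:
  Sum of ASFRs = 69.2 + 134.3 + 155.9 + 117.3 + 41.4 + 7.9 + 1.1 = 527.1
  TFR = 5 × 527.1 / 1000 = 2.6355
Population B:
  Sum of ASFRs = 110.1 + 216.6 + 368.1 + 296.5 + 148.8 + 41.5 + 8.8 = 1190.4
  TFR = 5 × 1190.4 / 1000 = 5.952
Difference = 2.6355 − 5.952 = -3.3165

-3.32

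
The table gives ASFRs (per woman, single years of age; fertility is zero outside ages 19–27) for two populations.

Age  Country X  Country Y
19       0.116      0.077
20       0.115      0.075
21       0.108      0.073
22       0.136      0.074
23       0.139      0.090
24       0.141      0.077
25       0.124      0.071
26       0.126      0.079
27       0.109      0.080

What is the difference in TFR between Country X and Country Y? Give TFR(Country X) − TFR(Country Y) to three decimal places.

Country X:
  Sum of ASFRs = 0.116 + 0.115 + 0.108 + 0.136 + 0.139 + 0.141 + 0.124 + 0.126 + 0.109 = 1.114
  TFR = 1.114
Country Y:
  Sum of ASFRs = 0.077 + 0.075 + 0.073 + 0.074 + 0.090 + 0.077 + 0.071 + 0.079 + 0.080 = 0.696
  TFR = 0.696
Difference = 1.114 − 0.696 = 0.418

0.418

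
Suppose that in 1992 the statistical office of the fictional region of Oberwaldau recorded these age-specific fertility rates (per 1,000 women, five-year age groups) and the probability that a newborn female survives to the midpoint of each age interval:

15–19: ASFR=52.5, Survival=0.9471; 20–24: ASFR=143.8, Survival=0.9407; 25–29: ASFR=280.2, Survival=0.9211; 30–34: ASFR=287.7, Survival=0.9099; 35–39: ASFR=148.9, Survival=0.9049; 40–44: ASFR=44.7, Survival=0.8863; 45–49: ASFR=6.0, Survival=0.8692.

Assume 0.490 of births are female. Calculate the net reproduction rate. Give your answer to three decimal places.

2.167

Proportion female at birth = 0.490.
Survival-weighted fertility by age (5·fₓ·Sₓ):
  15–19: 5 × 52.5/1000 × 0.9471 = 0.24861
  20–24: 5 × 143.8/1000 × 0.9407 = 0.67636
  25–29: 5 × 280.2/1000 × 0.9211 = 1.29046
  30–34: 5 × 287.7/1000 × 0.9099 = 1.30889
  35–39: 5 × 148.9/1000 × 0.9049 = 0.67370
  40–44: 5 × 44.7/1000 × 0.8863 = 0.19809
  45–49: 5 × 6.0/1000 × 0.8692 = 0.02608
Sum = 4.42219
NRR = 0.490 × 4.42219 = 2.16687
An NRR exceeding 1 indicates intrinsic growth under these rates.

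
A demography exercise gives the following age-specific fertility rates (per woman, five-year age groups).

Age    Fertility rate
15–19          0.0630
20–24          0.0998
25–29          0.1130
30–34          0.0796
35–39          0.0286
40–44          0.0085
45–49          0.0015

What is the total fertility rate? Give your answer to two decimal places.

Sum of ASFRs = 0.0630 + 0.0998 + 0.1130 + 0.0796 + 0.0286 + 0.0085 + 0.0015 = 0.3940
TFR = 5 × 0.3940 = 1.97

1.97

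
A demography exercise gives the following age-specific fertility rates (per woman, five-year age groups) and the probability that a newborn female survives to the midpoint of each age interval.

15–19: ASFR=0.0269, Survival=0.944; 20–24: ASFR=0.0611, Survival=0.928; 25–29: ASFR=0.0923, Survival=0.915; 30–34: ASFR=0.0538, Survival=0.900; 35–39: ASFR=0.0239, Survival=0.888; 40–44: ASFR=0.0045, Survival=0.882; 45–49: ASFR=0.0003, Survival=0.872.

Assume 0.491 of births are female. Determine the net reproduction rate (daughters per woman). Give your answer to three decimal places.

Proportion female at birth = 0.491.
Survival-weighted fertility by age (5·fₓ·Sₓ):
  15–19: 5 × 0.0269 × 0.944 = 0.12697
  20–24: 5 × 0.0611 × 0.928 = 0.28350
  25–29: 5 × 0.0923 × 0.915 = 0.42227
  30–34: 5 × 0.0538 × 0.900 = 0.24210
  35–39: 5 × 0.0239 × 0.888 = 0.10612
  40–44: 5 × 0.0045 × 0.882 = 0.01985
  45–49: 5 × 0.0003 × 0.872 = 0.00131
Sum = 1.20212
NRR = 0.491 × 1.20212 = 0.59024
NRR < 1, so the cohort does not fully replace itself.

0.590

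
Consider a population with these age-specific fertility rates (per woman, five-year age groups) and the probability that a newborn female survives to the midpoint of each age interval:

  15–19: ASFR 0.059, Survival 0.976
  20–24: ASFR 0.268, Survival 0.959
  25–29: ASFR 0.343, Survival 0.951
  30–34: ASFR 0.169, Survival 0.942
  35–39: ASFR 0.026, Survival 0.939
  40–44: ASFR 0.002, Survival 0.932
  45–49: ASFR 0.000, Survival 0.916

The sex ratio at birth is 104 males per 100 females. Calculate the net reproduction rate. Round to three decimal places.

2.025

Proportion female at birth = 100 / (100 + 104) = 0.49020.
Each age group contributes 5 × ASFR × survival:
  15–19: 5 × 0.059 × 0.976 = 0.28792
  20–24: 5 × 0.268 × 0.959 = 1.28506
  25–29: 5 × 0.343 × 0.951 = 1.63097
  30–34: 5 × 0.169 × 0.942 = 0.79599
  35–39: 5 × 0.026 × 0.939 = 0.12207
  40–44: 5 × 0.002 × 0.932 = 0.00932
  45–49: 5 × 0.000 × 0.916 = 0.00000
Sum = 4.13133
NRR = 0.49020 × 4.13133 = 2.02518
With NRR above 1 the population is above replacement fertility.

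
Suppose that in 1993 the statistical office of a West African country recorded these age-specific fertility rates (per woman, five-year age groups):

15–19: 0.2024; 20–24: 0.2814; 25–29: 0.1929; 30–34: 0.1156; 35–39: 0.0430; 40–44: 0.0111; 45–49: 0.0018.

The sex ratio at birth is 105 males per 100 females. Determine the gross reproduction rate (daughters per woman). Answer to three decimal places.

2.069

Proportion female at birth = 100 / (100 + 105) = 0.48780.
Sum of ASFRs = 0.2024 + 0.2814 + 0.1929 + 0.1156 + 0.0430 + 0.0111 + 0.0018 = 0.8482
TFR = 5 × 0.8482 = 4.241
GRR = 0.48780 × 4.241 = 2.06876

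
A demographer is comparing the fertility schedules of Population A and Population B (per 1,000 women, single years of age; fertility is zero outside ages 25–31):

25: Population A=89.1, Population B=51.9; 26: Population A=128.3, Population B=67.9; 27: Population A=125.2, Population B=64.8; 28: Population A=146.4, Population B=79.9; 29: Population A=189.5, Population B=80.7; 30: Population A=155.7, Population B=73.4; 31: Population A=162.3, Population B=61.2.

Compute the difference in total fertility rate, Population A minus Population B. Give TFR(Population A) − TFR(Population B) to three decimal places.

Population A:
  Sum of ASFRs = 89.1 + 128.3 + 125.2 + 146.4 + 189.5 + 155.7 + 162.3 = 996.5
  TFR = 996.5 / 1000 = 0.9965
Population B:
  Sum of ASFRs = 51.9 + 67.9 + 64.8 + 79.9 + 80.7 + 73.4 + 61.2 = 479.8
  TFR = 479.8 / 1000 = 0.4798
Difference = 0.9965 − 0.4798 = 0.5167

0.517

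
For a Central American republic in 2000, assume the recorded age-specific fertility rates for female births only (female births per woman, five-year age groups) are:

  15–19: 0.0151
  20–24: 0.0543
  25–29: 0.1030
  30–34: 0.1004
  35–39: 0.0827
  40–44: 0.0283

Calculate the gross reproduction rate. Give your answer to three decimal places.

Sum of female ASFRs = 0.0151 + 0.0543 + 0.1030 + 0.1004 + 0.0827 + 0.0283 = 0.3838
GRR = 5 × 0.3838 = 1.919

1.919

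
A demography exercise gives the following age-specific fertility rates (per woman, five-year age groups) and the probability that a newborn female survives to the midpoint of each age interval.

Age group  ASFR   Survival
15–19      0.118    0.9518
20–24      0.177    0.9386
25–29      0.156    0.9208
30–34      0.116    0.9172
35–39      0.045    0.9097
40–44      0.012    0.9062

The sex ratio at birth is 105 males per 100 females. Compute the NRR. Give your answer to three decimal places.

Proportion female at birth = 100 / (100 + 105) = 0.48780.
Weighting each age-specific rate by interval width and survival:
  15–19: 5 × 0.118 × 0.9518 = 0.56156
  20–24: 5 × 0.177 × 0.9386 = 0.83066
  25–29: 5 × 0.156 × 0.9208 = 0.71822
  30–34: 5 × 0.116 × 0.9172 = 0.53198
  35–39: 5 × 0.045 × 0.9097 = 0.20468
  40–44: 5 × 0.012 × 0.9062 = 0.05437
Sum = 2.90147
NRR = 0.48780 × 2.90147 = 1.41534
With NRR above 1 the population is above replacement fertility.

1.415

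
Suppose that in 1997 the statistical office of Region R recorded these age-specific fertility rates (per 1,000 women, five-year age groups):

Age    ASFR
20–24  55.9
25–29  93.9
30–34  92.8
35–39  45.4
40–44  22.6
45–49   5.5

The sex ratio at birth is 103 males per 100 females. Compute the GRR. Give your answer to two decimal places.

0.78

Proportion female at birth = 100 / (100 + 103) = 0.49261.
Sum of ASFRs = 55.9 + 93.9 + 92.8 + 45.4 + 22.6 + 5.5 = 316.1
TFR = 5 × 316.1 / 1000 = 1.5805
GRR = 0.49261 × 1.5805 = 0.77857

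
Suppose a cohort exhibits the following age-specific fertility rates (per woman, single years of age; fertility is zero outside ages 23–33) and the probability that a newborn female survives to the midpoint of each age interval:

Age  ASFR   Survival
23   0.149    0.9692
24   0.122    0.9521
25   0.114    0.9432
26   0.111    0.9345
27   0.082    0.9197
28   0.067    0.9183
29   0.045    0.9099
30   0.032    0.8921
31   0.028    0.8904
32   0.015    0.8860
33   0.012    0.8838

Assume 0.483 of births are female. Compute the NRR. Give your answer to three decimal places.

0.351

Proportion female at birth = 0.483.
Each age group contributes 1 × ASFR × survival:
  23: 1 × 0.149 × 0.9692 = 0.14441
  24: 1 × 0.122 × 0.9521 = 0.11616
  25: 1 × 0.114 × 0.9432 = 0.10752
  26: 1 × 0.111 × 0.9345 = 0.10373
  27: 1 × 0.082 × 0.9197 = 0.07542
  28: 1 × 0.067 × 0.9183 = 0.06153
  29: 1 × 0.045 × 0.9099 = 0.04095
  30: 1 × 0.032 × 0.8921 = 0.02855
  31: 1 × 0.028 × 0.8904 = 0.02493
  32: 1 × 0.015 × 0.8860 = 0.01329
  33: 1 × 0.012 × 0.8838 = 0.01061
Sum = 0.72710
NRR = 0.483 × 0.72710 = 0.35119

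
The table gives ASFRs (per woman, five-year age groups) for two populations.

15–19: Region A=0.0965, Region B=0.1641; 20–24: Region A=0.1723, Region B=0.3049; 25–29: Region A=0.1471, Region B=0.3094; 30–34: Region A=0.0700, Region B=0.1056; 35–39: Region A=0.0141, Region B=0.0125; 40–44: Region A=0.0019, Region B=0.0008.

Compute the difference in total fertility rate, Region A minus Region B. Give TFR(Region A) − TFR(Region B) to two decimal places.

Region A:
  Sum of ASFRs = 0.0965 + 0.1723 + 0.1471 + 0.0700 + 0.0141 + 0.0019 = 0.5019
  TFR = 5 × 0.5019 = 2.5095
Region B:
  Sum of ASFRs = 0.1641 + 0.3049 + 0.3094 + 0.1056 + 0.0125 + 0.0008 = 0.8973
  TFR = 5 × 0.8973 = 4.4865
Difference = 2.5095 − 4.4865 = -1.977

-1.98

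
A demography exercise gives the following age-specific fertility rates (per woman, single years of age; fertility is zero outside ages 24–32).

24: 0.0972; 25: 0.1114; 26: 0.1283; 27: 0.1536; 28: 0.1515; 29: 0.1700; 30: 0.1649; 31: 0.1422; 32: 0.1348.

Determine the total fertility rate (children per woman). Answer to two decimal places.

1.25

Sum of ASFRs = 0.0972 + 0.1114 + 0.1283 + 0.1536 + 0.1515 + 0.1700 + 0.1649 + 0.1422 + 0.1348 = 1.2539
TFR = 1.2539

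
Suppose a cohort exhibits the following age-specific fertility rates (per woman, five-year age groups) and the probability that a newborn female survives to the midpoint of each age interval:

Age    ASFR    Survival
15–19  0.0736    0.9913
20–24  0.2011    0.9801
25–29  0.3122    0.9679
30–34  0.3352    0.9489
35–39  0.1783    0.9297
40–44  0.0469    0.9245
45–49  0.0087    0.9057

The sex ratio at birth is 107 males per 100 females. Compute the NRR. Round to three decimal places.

2.675

Proportion female at birth = 100 / (100 + 107) = 0.48309.
Weighting each age-specific rate by interval width and survival:
  15–19: 5 × 0.0736 × 0.9913 = 0.36480
  20–24: 5 × 0.2011 × 0.9801 = 0.98549
  25–29: 5 × 0.3122 × 0.9679 = 1.51089
  30–34: 5 × 0.3352 × 0.9489 = 1.59036
  35–39: 5 × 0.1783 × 0.9297 = 0.82883
  40–44: 5 × 0.0469 × 0.9245 = 0.21680
  45–49: 5 × 0.0087 × 0.9057 = 0.03940
Sum = 5.53657
NRR = 0.48309 × 5.53657 = 2.67466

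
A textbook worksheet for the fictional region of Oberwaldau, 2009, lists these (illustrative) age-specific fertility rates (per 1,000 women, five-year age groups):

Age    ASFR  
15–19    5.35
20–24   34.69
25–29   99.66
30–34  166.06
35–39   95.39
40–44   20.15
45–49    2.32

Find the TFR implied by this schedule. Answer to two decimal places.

2.12

Sum of ASFRs = 5.35 + 34.69 + 99.66 + 166.06 + 95.39 + 20.15 + 2.32 = 423.62
TFR = 5 × 423.62 / 1000 = 2.1181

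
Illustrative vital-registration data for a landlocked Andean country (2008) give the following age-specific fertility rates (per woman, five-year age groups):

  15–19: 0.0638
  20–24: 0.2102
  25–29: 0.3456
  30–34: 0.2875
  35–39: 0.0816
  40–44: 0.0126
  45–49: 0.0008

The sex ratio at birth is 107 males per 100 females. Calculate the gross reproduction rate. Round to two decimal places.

Proportion female at birth = 100 / (100 + 107) = 0.48309.
Sum of ASFRs = 0.0638 + 0.2102 + 0.3456 + 0.2875 + 0.0816 + 0.0126 + 0.0008 = 1.0021
TFR = 5 × 1.0021 = 5.0105
GRR = 0.48309 × 5.0105 = 2.42052

2.42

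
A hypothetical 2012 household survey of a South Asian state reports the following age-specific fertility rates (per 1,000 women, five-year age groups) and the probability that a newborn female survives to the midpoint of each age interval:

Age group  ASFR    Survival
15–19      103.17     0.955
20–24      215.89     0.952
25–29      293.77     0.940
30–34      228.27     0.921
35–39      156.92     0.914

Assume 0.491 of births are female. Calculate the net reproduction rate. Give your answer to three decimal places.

2.293

Proportion female at birth = 0.491.
Each age group contributes 5 × ASFR × survival:
  15–19: 5 × 103.17/1000 × 0.955 = 0.49264
  20–24: 5 × 215.89/1000 × 0.952 = 1.02764
  25–29: 5 × 293.77/1000 × 0.940 = 1.38072
  30–34: 5 × 228.27/1000 × 0.921 = 1.05118
  35–39: 5 × 156.92/1000 × 0.914 = 0.71712
Sum = 4.66930
NRR = 0.491 × 4.66930 = 2.29263
NRR > 1, so each generation more than replaces itself.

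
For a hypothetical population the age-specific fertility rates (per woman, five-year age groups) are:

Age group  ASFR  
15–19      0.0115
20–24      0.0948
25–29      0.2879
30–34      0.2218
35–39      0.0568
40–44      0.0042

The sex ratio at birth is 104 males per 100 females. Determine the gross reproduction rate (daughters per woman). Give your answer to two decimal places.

Proportion female at birth = 100 / (100 + 104) = 0.49020.
Sum of ASFRs = 0.0115 + 0.0948 + 0.2879 + 0.2218 + 0.0568 + 0.0042 = 0.6770
TFR = 5 × 0.6770 = 3.385
GRR = 0.49020 × 3.385 = 1.65933

1.66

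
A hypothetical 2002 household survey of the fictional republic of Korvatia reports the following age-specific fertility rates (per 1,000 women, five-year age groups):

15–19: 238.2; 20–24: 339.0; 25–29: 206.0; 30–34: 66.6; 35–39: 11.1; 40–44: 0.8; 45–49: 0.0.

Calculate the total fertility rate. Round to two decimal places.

Sum of ASFRs = 238.2 + 339.0 + 206.0 + 66.6 + 11.1 + 0.8 + 0.0 = 861.7
TFR = 5 × 861.7 / 1000 = 4.3085

4.31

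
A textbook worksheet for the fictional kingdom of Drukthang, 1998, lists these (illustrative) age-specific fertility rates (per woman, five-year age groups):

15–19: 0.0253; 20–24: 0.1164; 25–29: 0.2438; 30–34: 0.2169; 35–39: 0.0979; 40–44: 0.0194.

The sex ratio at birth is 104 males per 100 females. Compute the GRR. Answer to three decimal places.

Proportion female at birth = 100 / (100 + 104) = 0.49020.
Sum of ASFRs = 0.0253 + 0.1164 + 0.2438 + 0.2169 + 0.0979 + 0.0194 = 0.7197
TFR = 5 × 0.7197 = 3.5985
GRR = 0.49020 × 3.5985 = 1.76398

1.764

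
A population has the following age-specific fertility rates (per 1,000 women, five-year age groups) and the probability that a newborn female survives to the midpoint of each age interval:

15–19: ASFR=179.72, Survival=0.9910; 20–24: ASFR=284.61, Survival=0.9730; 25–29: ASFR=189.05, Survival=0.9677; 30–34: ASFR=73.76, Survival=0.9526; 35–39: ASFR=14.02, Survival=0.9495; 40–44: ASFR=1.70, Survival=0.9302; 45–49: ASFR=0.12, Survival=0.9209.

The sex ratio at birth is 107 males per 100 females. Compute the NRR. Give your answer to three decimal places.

1.747

Proportion female at birth = 100 / (100 + 107) = 0.48309.
Per-age-group product (5 × ASFR × survival probability):
  15–19: 5 × 179.72/1000 × 0.9910 = 0.89051
  20–24: 5 × 284.61/1000 × 0.9730 = 1.38463
  25–29: 5 × 189.05/1000 × 0.9677 = 0.91472
  30–34: 5 × 73.76/1000 × 0.9526 = 0.35132
  35–39: 5 × 14.02/1000 × 0.9495 = 0.06656
  40–44: 5 × 1.70/1000 × 0.9302 = 0.00791
  45–49: 5 × 0.12/1000 × 0.9209 = 0.00055
Sum = 3.61620
NRR = 0.48309 × 3.61620 = 1.74695
An NRR exceeding 1 indicates intrinsic growth under these rates.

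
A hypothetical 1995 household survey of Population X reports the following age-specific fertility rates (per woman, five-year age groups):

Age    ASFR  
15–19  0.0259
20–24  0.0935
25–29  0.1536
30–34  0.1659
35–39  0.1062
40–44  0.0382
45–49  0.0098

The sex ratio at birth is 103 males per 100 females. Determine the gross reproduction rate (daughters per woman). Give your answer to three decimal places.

1.461

Proportion female at birth = 100 / (100 + 103) = 0.49261.
Sum of ASFRs = 0.0259 + 0.0935 + 0.1536 + 0.1659 + 0.1062 + 0.0382 + 0.0098 = 0.5931
TFR = 5 × 0.5931 = 2.9655
GRR = 0.49261 × 2.9655 = 1.46083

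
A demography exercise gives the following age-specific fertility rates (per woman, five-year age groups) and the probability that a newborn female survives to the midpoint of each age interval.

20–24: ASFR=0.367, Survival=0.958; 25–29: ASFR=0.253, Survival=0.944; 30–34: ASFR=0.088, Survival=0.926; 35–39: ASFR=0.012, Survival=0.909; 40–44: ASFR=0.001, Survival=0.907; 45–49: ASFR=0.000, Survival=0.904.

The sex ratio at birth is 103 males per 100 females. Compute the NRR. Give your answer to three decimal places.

Proportion female at birth = 100 / (100 + 103) = 0.49261.
Survival-weighted fertility by age (5·fₓ·Sₓ):
  20–24: 5 × 0.367 × 0.958 = 1.75793
  25–29: 5 × 0.253 × 0.944 = 1.19416
  30–34: 5 × 0.088 × 0.926 = 0.40744
  35–39: 5 × 0.012 × 0.909 = 0.05454
  40–44: 5 × 0.001 × 0.907 = 0.00454
  45–49: 5 × 0.000 × 0.904 = 0.00000
Sum = 3.41861
NRR = 0.49261 × 3.41861 = 1.68404

1.684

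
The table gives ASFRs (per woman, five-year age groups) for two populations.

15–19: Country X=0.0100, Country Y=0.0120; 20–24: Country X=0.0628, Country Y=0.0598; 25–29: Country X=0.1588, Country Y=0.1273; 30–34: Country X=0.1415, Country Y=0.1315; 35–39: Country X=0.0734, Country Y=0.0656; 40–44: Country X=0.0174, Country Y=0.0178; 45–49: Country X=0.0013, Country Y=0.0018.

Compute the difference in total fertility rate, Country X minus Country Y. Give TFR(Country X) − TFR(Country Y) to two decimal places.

0.25

Country X:
  Sum of ASFRs = 0.0100 + 0.0628 + 0.1588 + 0.1415 + 0.0734 + 0.0174 + 0.0013 = 0.4652
  TFR = 5 × 0.4652 = 2.326
Country Y:
  Sum of ASFRs = 0.0120 + 0.0598 + 0.1273 + 0.1315 + 0.0656 + 0.0178 + 0.0018 = 0.4158
  TFR = 5 × 0.4158 = 2.079
Difference = 2.326 − 2.079 = 0.247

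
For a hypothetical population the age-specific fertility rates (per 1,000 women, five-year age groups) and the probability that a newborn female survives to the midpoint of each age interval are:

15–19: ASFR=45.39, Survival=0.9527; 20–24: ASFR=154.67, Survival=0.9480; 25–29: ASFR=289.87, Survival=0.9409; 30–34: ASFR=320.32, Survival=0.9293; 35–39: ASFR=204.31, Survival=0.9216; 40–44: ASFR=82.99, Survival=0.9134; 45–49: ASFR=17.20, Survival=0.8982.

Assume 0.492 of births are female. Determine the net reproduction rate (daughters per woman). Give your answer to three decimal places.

2.558

Proportion female at birth = 0.492.
Each age group contributes 5 × ASFR × survival:
  15–19: 5 × 45.39/1000 × 0.9527 = 0.21622
  20–24: 5 × 154.67/1000 × 0.9480 = 0.73314
  25–29: 5 × 289.87/1000 × 0.9409 = 1.36369
  30–34: 5 × 320.32/1000 × 0.9293 = 1.48837
  35–39: 5 × 204.31/1000 × 0.9216 = 0.94146
  40–44: 5 × 82.99/1000 × 0.9134 = 0.37902
  45–49: 5 × 17.20/1000 × 0.8982 = 0.07725
Sum = 5.19915
NRR = 0.492 × 5.19915 = 2.55798
NRR > 1, so each generation more than replaces itself.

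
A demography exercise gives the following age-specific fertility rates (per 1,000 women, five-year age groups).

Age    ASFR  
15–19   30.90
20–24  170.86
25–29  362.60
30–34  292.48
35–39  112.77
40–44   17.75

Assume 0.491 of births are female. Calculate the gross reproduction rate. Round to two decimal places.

Proportion female at birth = 0.491.
Sum of ASFRs = 30.90 + 170.86 + 362.60 + 292.48 + 112.77 + 17.75 = 987.36
TFR = 5 × 987.36 / 1000 = 4.9368
GRR = 0.491 × 4.9368 = 2.42397

2.42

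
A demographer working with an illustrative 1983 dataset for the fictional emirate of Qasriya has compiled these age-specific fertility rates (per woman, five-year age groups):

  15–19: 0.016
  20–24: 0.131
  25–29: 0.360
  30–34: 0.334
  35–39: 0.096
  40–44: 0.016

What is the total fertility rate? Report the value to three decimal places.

Sum of ASFRs = 0.016 + 0.131 + 0.360 + 0.334 + 0.096 + 0.016 = 0.953
TFR = 5 × 0.953 = 4.765

4.765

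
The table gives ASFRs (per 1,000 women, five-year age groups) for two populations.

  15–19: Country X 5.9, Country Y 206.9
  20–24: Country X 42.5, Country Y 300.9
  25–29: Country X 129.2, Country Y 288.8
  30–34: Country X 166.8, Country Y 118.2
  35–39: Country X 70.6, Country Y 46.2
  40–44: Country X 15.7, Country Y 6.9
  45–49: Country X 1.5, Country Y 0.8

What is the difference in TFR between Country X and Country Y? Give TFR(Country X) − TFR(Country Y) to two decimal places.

Country X:
  Sum of ASFRs = 5.9 + 42.5 + 129.2 + 166.8 + 70.6 + 15.7 + 1.5 = 432.2
  TFR = 5 × 432.2 / 1000 = 2.161
Country Y:
  Sum of ASFRs = 206.9 + 300.9 + 288.8 + 118.2 + 46.2 + 6.9 + 0.8 = 968.7
  TFR = 5 × 968.7 / 1000 = 4.8435
Difference = 2.161 − 4.8435 = -2.6825

-2.68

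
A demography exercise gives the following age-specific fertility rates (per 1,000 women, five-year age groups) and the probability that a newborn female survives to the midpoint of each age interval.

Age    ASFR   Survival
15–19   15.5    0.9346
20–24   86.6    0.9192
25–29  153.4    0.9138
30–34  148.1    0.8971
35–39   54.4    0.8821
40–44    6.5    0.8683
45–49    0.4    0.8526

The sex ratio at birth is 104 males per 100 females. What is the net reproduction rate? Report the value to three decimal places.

1.032

Proportion female at birth = 100 / (100 + 104) = 0.49020.
Weighting each age-specific rate by interval width and survival:
  15–19: 5 × 15.5/1000 × 0.9346 = 0.07243
  20–24: 5 × 86.6/1000 × 0.9192 = 0.39801
  25–29: 5 × 153.4/1000 × 0.9138 = 0.70088
  30–34: 5 × 148.1/1000 × 0.8971 = 0.66430
  35–39: 5 × 54.4/1000 × 0.8821 = 0.23993
  40–44: 5 × 6.5/1000 × 0.8683 = 0.02822
  45–49: 5 × 0.4/1000 × 0.8526 = 0.00171
Sum = 2.10548
NRR = 0.49020 × 2.10548 = 1.03211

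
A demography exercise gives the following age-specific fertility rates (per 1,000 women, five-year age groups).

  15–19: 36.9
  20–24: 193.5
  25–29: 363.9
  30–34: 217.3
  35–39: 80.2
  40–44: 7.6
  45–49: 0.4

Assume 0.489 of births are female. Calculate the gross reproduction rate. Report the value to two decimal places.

2.20

Proportion female at birth = 0.489.
Sum of ASFRs = 36.9 + 193.5 + 363.9 + 217.3 + 80.2 + 7.6 + 0.4 = 899.8
TFR = 5 × 899.8 / 1000 = 4.499
GRR = 0.489 × 4.499 = 2.20001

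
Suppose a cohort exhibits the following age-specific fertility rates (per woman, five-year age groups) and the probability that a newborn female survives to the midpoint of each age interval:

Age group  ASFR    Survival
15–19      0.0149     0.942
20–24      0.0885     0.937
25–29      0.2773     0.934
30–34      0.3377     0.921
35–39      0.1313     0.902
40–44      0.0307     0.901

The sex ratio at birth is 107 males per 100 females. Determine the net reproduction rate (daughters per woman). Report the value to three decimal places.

Proportion female at birth = 100 / (100 + 107) = 0.48309.
Weighting each age-specific rate by interval width and survival:
  15–19: 5 × 0.0149 × 0.942 = 0.07018
  20–24: 5 × 0.0885 × 0.937 = 0.41462
  25–29: 5 × 0.2773 × 0.934 = 1.29499
  30–34: 5 × 0.3377 × 0.921 = 1.55511
  35–39: 5 × 0.1313 × 0.902 = 0.59216
  40–44: 5 × 0.0307 × 0.901 = 0.13830
Sum = 4.06536
NRR = 0.48309 × 4.06536 = 1.96393

1.964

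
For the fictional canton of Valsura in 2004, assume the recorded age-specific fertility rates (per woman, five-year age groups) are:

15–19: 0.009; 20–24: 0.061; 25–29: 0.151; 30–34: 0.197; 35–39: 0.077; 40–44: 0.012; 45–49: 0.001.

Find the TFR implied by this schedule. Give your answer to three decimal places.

Sum of ASFRs = 0.009 + 0.061 + 0.151 + 0.197 + 0.077 + 0.012 + 0.001 = 0.508
TFR = 5 × 0.508 = 2.54

2.540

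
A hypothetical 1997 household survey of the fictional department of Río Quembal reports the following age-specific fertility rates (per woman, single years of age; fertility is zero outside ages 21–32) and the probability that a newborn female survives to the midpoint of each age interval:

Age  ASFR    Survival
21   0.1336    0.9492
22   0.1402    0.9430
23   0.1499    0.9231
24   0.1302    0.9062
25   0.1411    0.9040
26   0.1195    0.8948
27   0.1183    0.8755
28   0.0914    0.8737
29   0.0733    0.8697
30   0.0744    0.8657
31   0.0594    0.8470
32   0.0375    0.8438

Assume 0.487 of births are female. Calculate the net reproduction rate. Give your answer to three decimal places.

Proportion female at birth = 0.487.
Each age group contributes 1 × ASFR × survival:
  21: 1 × 0.1336 × 0.9492 = 0.12681
  22: 1 × 0.1402 × 0.9430 = 0.13221
  23: 1 × 0.1499 × 0.9231 = 0.13837
  24: 1 × 0.1302 × 0.9062 = 0.11799
  25: 1 × 0.1411 × 0.9040 = 0.12755
  26: 1 × 0.1195 × 0.8948 = 0.10693
  27: 1 × 0.1183 × 0.8755 = 0.10357
  28: 1 × 0.0914 × 0.8737 = 0.07986
  29: 1 × 0.0733 × 0.8697 = 0.06375
  30: 1 × 0.0744 × 0.8657 = 0.06441
  31: 1 × 0.0594 × 0.8470 = 0.05031
  32: 1 × 0.0375 × 0.8438 = 0.03164
Sum = 1.14340
NRR = 0.487 × 1.14340 = 0.55684
NRR < 1, so the cohort does not fully replace itself.

0.557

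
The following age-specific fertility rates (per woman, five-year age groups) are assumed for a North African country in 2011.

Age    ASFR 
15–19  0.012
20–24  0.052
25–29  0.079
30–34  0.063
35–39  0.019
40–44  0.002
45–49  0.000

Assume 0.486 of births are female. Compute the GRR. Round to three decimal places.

0.552

Proportion female at birth = 0.486.
Sum of ASFRs = 0.012 + 0.052 + 0.079 + 0.063 + 0.019 + 0.002 + 0.000 = 0.227
TFR = 5 × 0.227 = 1.135
GRR = 0.486 × 1.135 = 0.55161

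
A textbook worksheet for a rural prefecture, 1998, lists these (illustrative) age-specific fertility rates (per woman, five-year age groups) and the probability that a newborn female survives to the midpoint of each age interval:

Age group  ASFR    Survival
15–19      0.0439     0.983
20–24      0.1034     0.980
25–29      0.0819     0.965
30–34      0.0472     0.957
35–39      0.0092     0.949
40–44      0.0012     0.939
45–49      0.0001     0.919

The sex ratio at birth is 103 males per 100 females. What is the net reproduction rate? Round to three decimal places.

0.686

Proportion female at birth = 100 / (100 + 103) = 0.49261.
Weighting each age-specific rate by interval width and survival:
  15–19: 5 × 0.0439 × 0.983 = 0.21577
  20–24: 5 × 0.1034 × 0.980 = 0.50666
  25–29: 5 × 0.0819 × 0.965 = 0.39517
  30–34: 5 × 0.0472 × 0.957 = 0.22585
  35–39: 5 × 0.0092 × 0.949 = 0.04365
  40–44: 5 × 0.0012 × 0.939 = 0.00563
  45–49: 5 × 0.0001 × 0.919 = 0.00046
Sum = 1.39319
NRR = 0.49261 × 1.39319 = 0.68630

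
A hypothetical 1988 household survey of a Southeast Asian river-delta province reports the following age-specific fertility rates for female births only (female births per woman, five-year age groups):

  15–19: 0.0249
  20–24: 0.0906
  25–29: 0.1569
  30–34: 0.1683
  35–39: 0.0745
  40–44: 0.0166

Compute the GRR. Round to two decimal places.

Sum of female ASFRs = 0.0249 + 0.0906 + 0.1569 + 0.1683 + 0.0745 + 0.0166 = 0.5318
GRR = 5 × 0.5318 = 2.659

2.66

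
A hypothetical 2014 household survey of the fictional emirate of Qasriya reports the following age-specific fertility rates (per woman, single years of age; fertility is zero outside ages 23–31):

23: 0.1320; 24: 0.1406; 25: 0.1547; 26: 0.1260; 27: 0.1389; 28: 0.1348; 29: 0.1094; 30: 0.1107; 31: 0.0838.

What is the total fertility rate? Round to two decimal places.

1.13

Sum of ASFRs = 0.1320 + 0.1406 + 0.1547 + 0.1260 + 0.1389 + 0.1348 + 0.1094 + 0.1107 + 0.0838 = 1.1309
TFR = 1.1309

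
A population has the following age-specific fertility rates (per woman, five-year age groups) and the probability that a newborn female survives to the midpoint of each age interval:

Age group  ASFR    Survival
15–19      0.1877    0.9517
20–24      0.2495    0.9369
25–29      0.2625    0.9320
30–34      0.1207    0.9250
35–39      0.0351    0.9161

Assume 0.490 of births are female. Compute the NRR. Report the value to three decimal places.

Proportion female at birth = 0.490.
Each age group contributes 5 × ASFR × survival:
  15–19: 5 × 0.1877 × 0.9517 = 0.89317
  20–24: 5 × 0.2495 × 0.9369 = 1.16878
  25–29: 5 × 0.2625 × 0.9320 = 1.22325
  30–34: 5 × 0.1207 × 0.9250 = 0.55824
  35–39: 5 × 0.0351 × 0.9161 = 0.16078
Sum = 4.00422
NRR = 0.490 × 4.00422 = 1.96207

1.962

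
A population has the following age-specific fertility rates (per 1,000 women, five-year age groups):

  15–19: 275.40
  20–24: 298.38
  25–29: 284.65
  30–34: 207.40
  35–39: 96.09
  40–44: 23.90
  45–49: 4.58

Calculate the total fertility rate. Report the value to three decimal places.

5.952

Sum of ASFRs = 275.40 + 298.38 + 284.65 + 207.40 + 96.09 + 23.90 + 4.58 = 1190.40
TFR = 5 × 1190.40 / 1000 = 5.952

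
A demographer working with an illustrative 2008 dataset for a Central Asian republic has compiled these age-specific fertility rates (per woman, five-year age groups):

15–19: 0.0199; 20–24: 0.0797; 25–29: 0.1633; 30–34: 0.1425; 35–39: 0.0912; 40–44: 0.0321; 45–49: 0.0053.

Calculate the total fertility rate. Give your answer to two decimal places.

Sum of ASFRs = 0.0199 + 0.0797 + 0.1633 + 0.1425 + 0.0912 + 0.0321 + 0.0053 = 0.5340
TFR = 5 × 0.5340 = 2.67

2.67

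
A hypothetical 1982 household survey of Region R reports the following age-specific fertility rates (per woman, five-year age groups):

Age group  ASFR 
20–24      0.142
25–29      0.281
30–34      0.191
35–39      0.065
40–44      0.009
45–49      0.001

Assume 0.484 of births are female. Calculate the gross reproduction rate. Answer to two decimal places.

1.67

Proportion female at birth = 0.484.
Sum of ASFRs = 0.142 + 0.281 + 0.191 + 0.065 + 0.009 + 0.001 = 0.689
TFR = 5 × 0.689 = 3.445
GRR = 0.484 × 3.445 = 1.66738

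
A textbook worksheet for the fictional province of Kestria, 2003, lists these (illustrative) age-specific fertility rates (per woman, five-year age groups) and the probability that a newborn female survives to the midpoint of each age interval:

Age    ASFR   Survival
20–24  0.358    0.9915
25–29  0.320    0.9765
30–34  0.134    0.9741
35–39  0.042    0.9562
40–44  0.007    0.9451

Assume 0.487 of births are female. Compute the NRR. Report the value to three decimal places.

2.057

Proportion female at birth = 0.487.
Weighting each age-specific rate by interval width and survival:
  20–24: 5 × 0.358 × 0.9915 = 1.77479
  25–29: 5 × 0.320 × 0.9765 = 1.56240
  30–34: 5 × 0.134 × 0.9741 = 0.65265
  35–39: 5 × 0.042 × 0.9562 = 0.20080
  40–44: 5 × 0.007 × 0.9451 = 0.03308
Sum = 4.22372
NRR = 0.487 × 4.22372 = 2.05695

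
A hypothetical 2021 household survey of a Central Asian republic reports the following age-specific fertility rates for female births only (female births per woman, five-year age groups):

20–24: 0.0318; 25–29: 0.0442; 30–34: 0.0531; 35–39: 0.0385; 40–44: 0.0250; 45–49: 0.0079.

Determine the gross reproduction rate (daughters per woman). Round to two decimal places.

Sum of female ASFRs = 0.0318 + 0.0442 + 0.0531 + 0.0385 + 0.0250 + 0.0079 = 0.2005
GRR = 5 × 0.2005 = 1.0025

1.00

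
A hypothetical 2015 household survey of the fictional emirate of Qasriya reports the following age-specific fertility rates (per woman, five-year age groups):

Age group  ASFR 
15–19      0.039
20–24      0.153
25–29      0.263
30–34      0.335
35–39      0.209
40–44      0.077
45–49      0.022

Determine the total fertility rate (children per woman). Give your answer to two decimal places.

5.49

Sum of ASFRs = 0.039 + 0.153 + 0.263 + 0.335 + 0.209 + 0.077 + 0.022 = 1.098
TFR = 5 × 1.098 = 5.49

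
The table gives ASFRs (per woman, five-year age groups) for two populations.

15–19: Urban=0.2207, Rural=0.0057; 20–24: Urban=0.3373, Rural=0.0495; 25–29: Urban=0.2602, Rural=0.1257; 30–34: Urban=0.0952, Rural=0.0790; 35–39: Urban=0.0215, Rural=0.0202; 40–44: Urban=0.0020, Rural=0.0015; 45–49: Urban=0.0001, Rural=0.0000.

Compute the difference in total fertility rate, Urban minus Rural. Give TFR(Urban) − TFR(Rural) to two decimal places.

3.28

Urban:
  Sum of ASFRs = 0.2207 + 0.3373 + 0.2602 + 0.0952 + 0.0215 + 0.0020 + 0.0001 = 0.9370
  TFR = 5 × 0.9370 = 4.685
Rural:
  Sum of ASFRs = 0.0057 + 0.0495 + 0.1257 + 0.0790 + 0.0202 + 0.0015 + 0.0000 = 0.2816
  TFR = 5 × 0.2816 = 1.408
Difference = 4.685 − 1.408 = 3.277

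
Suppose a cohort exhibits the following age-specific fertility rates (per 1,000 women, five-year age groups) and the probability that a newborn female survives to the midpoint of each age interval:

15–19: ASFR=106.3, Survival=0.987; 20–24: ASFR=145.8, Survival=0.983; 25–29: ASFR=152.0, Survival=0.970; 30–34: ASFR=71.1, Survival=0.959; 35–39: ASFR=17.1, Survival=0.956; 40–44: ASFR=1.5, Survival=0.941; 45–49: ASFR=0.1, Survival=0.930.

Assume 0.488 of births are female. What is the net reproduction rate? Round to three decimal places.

Proportion female at birth = 0.488.
Per-age-group product (5 × ASFR × survival probability):
  15–19: 5 × 106.3/1000 × 0.987 = 0.52459
  20–24: 5 × 145.8/1000 × 0.983 = 0.71661
  25–29: 5 × 152.0/1000 × 0.970 = 0.73720
  30–34: 5 × 71.1/1000 × 0.959 = 0.34092
  35–39: 5 × 17.1/1000 × 0.956 = 0.08174
  40–44: 5 × 1.5/1000 × 0.941 = 0.00706
  45–49: 5 × 0.1/1000 × 0.930 = 0.00047
Sum = 2.40859
NRR = 0.488 × 2.40859 = 1.17539

1.175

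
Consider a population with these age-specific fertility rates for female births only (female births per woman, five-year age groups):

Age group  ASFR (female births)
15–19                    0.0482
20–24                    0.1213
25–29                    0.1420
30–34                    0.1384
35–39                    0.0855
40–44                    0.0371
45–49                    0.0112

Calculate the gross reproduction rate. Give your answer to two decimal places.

2.92

Sum of female ASFRs = 0.0482 + 0.1213 + 0.1420 + 0.1384 + 0.0855 + 0.0371 + 0.0112 = 0.5837
GRR = 5 × 0.5837 = 2.9185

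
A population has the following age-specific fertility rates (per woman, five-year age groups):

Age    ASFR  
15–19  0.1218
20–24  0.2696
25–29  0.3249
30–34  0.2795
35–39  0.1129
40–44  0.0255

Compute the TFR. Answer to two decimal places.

5.67

Sum of ASFRs = 0.1218 + 0.2696 + 0.3249 + 0.2795 + 0.1129 + 0.0255 = 1.1342
TFR = 5 × 1.1342 = 5.671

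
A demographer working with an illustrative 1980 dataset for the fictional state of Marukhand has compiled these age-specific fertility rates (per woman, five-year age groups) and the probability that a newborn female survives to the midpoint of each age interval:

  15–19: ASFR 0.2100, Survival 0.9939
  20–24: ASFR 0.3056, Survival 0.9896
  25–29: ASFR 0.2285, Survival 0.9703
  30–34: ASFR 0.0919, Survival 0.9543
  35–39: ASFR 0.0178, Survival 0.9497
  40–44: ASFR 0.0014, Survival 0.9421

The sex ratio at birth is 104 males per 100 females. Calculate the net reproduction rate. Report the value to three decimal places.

2.056

Proportion female at birth = 100 / (100 + 104) = 0.49020.
Per-age-group product (5 × ASFR × survival probability):
  15–19: 5 × 0.2100 × 0.9939 = 1.04360
  20–24: 5 × 0.3056 × 0.9896 = 1.51211
  25–29: 5 × 0.2285 × 0.9703 = 1.10857
  30–34: 5 × 0.0919 × 0.9543 = 0.43850
  35–39: 5 × 0.0178 × 0.9497 = 0.08452
  40–44: 5 × 0.0014 × 0.9421 = 0.00659
Sum = 4.19389
NRR = 0.49020 × 4.19389 = 2.05584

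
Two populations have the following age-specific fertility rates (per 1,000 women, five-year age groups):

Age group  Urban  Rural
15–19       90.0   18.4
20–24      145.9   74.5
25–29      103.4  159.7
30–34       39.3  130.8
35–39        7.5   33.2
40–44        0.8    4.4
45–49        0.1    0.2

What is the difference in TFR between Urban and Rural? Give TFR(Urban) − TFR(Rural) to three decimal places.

Urban:
  Sum of ASFRs = 90.0 + 145.9 + 103.4 + 39.3 + 7.5 + 0.8 + 0.1 = 387.0
  TFR = 5 × 387.0 / 1000 = 1.935
Rural:
  Sum of ASFRs = 18.4 + 74.5 + 159.7 + 130.8 + 33.2 + 4.4 + 0.2 = 421.2
  TFR = 5 × 421.2 / 1000 = 2.106
Difference = 1.935 − 2.106 = -0.171

-0.171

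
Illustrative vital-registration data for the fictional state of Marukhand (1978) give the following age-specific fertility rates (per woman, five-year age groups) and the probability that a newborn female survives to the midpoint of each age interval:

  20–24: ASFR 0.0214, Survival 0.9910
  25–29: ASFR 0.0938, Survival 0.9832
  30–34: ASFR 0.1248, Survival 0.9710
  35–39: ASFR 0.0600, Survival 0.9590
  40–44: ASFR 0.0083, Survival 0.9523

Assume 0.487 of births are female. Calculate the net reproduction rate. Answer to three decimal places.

0.731

Proportion female at birth = 0.487.
Per-age-group product (5 × ASFR × survival probability):
  20–24: 5 × 0.0214 × 0.9910 = 0.10604
  25–29: 5 × 0.0938 × 0.9832 = 0.46112
  30–34: 5 × 0.1248 × 0.9710 = 0.60590
  35–39: 5 × 0.0600 × 0.9590 = 0.28770
  40–44: 5 × 0.0083 × 0.9523 = 0.03952
Sum = 1.50028
NRR = 0.487 × 1.50028 = 0.73064
With NRR below 1 the population is below replacement fertility.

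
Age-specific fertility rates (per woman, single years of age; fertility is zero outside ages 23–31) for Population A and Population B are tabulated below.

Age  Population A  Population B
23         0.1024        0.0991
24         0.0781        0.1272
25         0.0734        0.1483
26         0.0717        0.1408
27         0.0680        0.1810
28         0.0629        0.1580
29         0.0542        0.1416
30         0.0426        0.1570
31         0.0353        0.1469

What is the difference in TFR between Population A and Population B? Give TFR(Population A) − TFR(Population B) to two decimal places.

Population A:
  Sum of ASFRs = 0.1024 + 0.0781 + 0.0734 + 0.0717 + 0.0680 + 0.0629 + 0.0542 + 0.0426 + 0.0353 = 0.5886
  TFR = 0.5886
Population B:
  Sum of ASFRs = 0.0991 + 0.1272 + 0.1483 + 0.1408 + 0.1810 + 0.1580 + 0.1416 + 0.1570 + 0.1469 = 1.2999
  TFR = 1.2999
Difference = 0.5886 − 1.2999 = -0.7113

-0.71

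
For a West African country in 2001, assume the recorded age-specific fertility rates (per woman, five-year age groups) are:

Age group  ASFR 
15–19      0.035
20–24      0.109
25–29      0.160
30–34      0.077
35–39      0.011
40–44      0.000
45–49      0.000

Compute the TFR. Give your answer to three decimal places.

Sum of ASFRs = 0.035 + 0.109 + 0.160 + 0.077 + 0.011 + 0.000 + 0.000 = 0.392
TFR = 5 × 0.392 = 1.96

1.960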